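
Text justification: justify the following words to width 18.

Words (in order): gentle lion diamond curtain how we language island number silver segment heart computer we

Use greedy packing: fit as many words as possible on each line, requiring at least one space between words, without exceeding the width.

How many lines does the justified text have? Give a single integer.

Answer: 6

Derivation:
Line 1: ['gentle', 'lion'] (min_width=11, slack=7)
Line 2: ['diamond', 'curtain'] (min_width=15, slack=3)
Line 3: ['how', 'we', 'language'] (min_width=15, slack=3)
Line 4: ['island', 'number'] (min_width=13, slack=5)
Line 5: ['silver', 'segment'] (min_width=14, slack=4)
Line 6: ['heart', 'computer', 'we'] (min_width=17, slack=1)
Total lines: 6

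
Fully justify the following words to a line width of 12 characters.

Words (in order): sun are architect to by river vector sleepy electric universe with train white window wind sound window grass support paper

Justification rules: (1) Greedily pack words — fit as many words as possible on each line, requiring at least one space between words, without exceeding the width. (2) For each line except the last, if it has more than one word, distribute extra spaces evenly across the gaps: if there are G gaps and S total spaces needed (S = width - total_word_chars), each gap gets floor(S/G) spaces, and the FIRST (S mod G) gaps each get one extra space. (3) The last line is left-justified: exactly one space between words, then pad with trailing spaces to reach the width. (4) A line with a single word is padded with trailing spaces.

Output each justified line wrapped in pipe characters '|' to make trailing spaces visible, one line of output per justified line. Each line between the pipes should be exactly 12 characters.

Line 1: ['sun', 'are'] (min_width=7, slack=5)
Line 2: ['architect', 'to'] (min_width=12, slack=0)
Line 3: ['by', 'river'] (min_width=8, slack=4)
Line 4: ['vector'] (min_width=6, slack=6)
Line 5: ['sleepy'] (min_width=6, slack=6)
Line 6: ['electric'] (min_width=8, slack=4)
Line 7: ['universe'] (min_width=8, slack=4)
Line 8: ['with', 'train'] (min_width=10, slack=2)
Line 9: ['white', 'window'] (min_width=12, slack=0)
Line 10: ['wind', 'sound'] (min_width=10, slack=2)
Line 11: ['window', 'grass'] (min_width=12, slack=0)
Line 12: ['support'] (min_width=7, slack=5)
Line 13: ['paper'] (min_width=5, slack=7)

Answer: |sun      are|
|architect to|
|by     river|
|vector      |
|sleepy      |
|electric    |
|universe    |
|with   train|
|white window|
|wind   sound|
|window grass|
|support     |
|paper       |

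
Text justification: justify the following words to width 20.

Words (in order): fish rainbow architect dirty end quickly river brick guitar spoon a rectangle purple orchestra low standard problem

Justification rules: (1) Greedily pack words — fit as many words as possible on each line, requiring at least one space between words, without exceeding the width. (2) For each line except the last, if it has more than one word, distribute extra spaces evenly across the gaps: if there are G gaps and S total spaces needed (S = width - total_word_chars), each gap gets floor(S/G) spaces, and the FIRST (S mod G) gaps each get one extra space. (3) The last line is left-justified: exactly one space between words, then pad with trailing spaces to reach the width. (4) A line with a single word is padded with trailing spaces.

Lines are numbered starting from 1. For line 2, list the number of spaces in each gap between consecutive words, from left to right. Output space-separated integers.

Answer: 2 1

Derivation:
Line 1: ['fish', 'rainbow'] (min_width=12, slack=8)
Line 2: ['architect', 'dirty', 'end'] (min_width=19, slack=1)
Line 3: ['quickly', 'river', 'brick'] (min_width=19, slack=1)
Line 4: ['guitar', 'spoon', 'a'] (min_width=14, slack=6)
Line 5: ['rectangle', 'purple'] (min_width=16, slack=4)
Line 6: ['orchestra', 'low'] (min_width=13, slack=7)
Line 7: ['standard', 'problem'] (min_width=16, slack=4)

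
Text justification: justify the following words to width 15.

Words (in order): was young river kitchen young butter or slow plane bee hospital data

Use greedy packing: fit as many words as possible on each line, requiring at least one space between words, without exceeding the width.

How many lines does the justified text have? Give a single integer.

Answer: 5

Derivation:
Line 1: ['was', 'young', 'river'] (min_width=15, slack=0)
Line 2: ['kitchen', 'young'] (min_width=13, slack=2)
Line 3: ['butter', 'or', 'slow'] (min_width=14, slack=1)
Line 4: ['plane', 'bee'] (min_width=9, slack=6)
Line 5: ['hospital', 'data'] (min_width=13, slack=2)
Total lines: 5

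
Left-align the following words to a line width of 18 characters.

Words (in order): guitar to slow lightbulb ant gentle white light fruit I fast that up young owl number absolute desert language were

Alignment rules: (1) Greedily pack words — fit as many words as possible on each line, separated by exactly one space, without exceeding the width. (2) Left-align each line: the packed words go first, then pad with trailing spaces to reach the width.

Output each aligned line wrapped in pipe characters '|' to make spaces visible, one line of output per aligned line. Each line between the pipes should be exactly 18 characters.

Answer: |guitar to slow    |
|lightbulb ant     |
|gentle white light|
|fruit I fast that |
|up young owl      |
|number absolute   |
|desert language   |
|were              |

Derivation:
Line 1: ['guitar', 'to', 'slow'] (min_width=14, slack=4)
Line 2: ['lightbulb', 'ant'] (min_width=13, slack=5)
Line 3: ['gentle', 'white', 'light'] (min_width=18, slack=0)
Line 4: ['fruit', 'I', 'fast', 'that'] (min_width=17, slack=1)
Line 5: ['up', 'young', 'owl'] (min_width=12, slack=6)
Line 6: ['number', 'absolute'] (min_width=15, slack=3)
Line 7: ['desert', 'language'] (min_width=15, slack=3)
Line 8: ['were'] (min_width=4, slack=14)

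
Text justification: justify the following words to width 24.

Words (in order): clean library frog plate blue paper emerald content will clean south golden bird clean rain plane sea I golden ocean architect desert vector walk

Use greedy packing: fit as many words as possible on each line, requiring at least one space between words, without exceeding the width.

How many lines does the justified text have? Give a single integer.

Line 1: ['clean', 'library', 'frog', 'plate'] (min_width=24, slack=0)
Line 2: ['blue', 'paper', 'emerald'] (min_width=18, slack=6)
Line 3: ['content', 'will', 'clean', 'south'] (min_width=24, slack=0)
Line 4: ['golden', 'bird', 'clean', 'rain'] (min_width=22, slack=2)
Line 5: ['plane', 'sea', 'I', 'golden', 'ocean'] (min_width=24, slack=0)
Line 6: ['architect', 'desert', 'vector'] (min_width=23, slack=1)
Line 7: ['walk'] (min_width=4, slack=20)
Total lines: 7

Answer: 7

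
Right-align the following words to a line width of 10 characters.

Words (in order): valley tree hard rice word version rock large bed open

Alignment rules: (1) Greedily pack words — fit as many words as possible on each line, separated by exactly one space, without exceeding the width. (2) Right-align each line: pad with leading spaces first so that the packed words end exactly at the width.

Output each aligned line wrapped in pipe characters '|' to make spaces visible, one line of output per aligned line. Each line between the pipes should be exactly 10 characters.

Answer: |    valley|
| tree hard|
| rice word|
|   version|
|rock large|
|  bed open|

Derivation:
Line 1: ['valley'] (min_width=6, slack=4)
Line 2: ['tree', 'hard'] (min_width=9, slack=1)
Line 3: ['rice', 'word'] (min_width=9, slack=1)
Line 4: ['version'] (min_width=7, slack=3)
Line 5: ['rock', 'large'] (min_width=10, slack=0)
Line 6: ['bed', 'open'] (min_width=8, slack=2)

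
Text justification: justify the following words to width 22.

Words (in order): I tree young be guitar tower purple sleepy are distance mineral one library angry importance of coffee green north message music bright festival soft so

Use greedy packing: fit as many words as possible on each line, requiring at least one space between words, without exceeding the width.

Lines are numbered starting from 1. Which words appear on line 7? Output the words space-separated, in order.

Answer: music bright festival

Derivation:
Line 1: ['I', 'tree', 'young', 'be', 'guitar'] (min_width=22, slack=0)
Line 2: ['tower', 'purple', 'sleepy'] (min_width=19, slack=3)
Line 3: ['are', 'distance', 'mineral'] (min_width=20, slack=2)
Line 4: ['one', 'library', 'angry'] (min_width=17, slack=5)
Line 5: ['importance', 'of', 'coffee'] (min_width=20, slack=2)
Line 6: ['green', 'north', 'message'] (min_width=19, slack=3)
Line 7: ['music', 'bright', 'festival'] (min_width=21, slack=1)
Line 8: ['soft', 'so'] (min_width=7, slack=15)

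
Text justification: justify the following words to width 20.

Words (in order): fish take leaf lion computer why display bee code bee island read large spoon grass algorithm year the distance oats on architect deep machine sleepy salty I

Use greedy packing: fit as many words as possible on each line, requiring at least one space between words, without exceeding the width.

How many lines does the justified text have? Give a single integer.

Answer: 9

Derivation:
Line 1: ['fish', 'take', 'leaf', 'lion'] (min_width=19, slack=1)
Line 2: ['computer', 'why', 'display'] (min_width=20, slack=0)
Line 3: ['bee', 'code', 'bee', 'island'] (min_width=19, slack=1)
Line 4: ['read', 'large', 'spoon'] (min_width=16, slack=4)
Line 5: ['grass', 'algorithm', 'year'] (min_width=20, slack=0)
Line 6: ['the', 'distance', 'oats', 'on'] (min_width=20, slack=0)
Line 7: ['architect', 'deep'] (min_width=14, slack=6)
Line 8: ['machine', 'sleepy', 'salty'] (min_width=20, slack=0)
Line 9: ['I'] (min_width=1, slack=19)
Total lines: 9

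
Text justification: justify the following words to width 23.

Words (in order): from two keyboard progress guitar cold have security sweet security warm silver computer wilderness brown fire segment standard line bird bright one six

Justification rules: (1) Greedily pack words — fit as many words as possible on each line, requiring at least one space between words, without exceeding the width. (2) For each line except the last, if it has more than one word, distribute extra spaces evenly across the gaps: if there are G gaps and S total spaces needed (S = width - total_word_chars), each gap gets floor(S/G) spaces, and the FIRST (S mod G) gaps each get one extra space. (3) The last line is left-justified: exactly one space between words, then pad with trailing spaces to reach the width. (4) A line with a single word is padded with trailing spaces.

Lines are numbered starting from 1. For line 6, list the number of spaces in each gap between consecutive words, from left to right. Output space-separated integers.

Line 1: ['from', 'two', 'keyboard'] (min_width=17, slack=6)
Line 2: ['progress', 'guitar', 'cold'] (min_width=20, slack=3)
Line 3: ['have', 'security', 'sweet'] (min_width=19, slack=4)
Line 4: ['security', 'warm', 'silver'] (min_width=20, slack=3)
Line 5: ['computer', 'wilderness'] (min_width=19, slack=4)
Line 6: ['brown', 'fire', 'segment'] (min_width=18, slack=5)
Line 7: ['standard', 'line', 'bird'] (min_width=18, slack=5)
Line 8: ['bright', 'one', 'six'] (min_width=14, slack=9)

Answer: 4 3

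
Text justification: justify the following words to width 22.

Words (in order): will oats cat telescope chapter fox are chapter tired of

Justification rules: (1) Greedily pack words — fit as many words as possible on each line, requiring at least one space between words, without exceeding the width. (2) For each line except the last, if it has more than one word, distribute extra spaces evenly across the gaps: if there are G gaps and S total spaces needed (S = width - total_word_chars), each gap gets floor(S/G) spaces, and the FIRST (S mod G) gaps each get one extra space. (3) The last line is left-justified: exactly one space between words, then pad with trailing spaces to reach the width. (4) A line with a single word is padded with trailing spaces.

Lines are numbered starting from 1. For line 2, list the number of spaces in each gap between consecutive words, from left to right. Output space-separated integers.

Line 1: ['will', 'oats', 'cat'] (min_width=13, slack=9)
Line 2: ['telescope', 'chapter', 'fox'] (min_width=21, slack=1)
Line 3: ['are', 'chapter', 'tired', 'of'] (min_width=20, slack=2)

Answer: 2 1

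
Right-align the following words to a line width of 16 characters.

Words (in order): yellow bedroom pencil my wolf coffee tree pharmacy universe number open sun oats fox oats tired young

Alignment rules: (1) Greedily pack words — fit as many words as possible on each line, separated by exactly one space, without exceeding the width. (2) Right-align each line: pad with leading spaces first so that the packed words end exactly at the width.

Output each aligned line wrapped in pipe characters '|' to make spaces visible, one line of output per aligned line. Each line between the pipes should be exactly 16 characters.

Answer: |  yellow bedroom|
|  pencil my wolf|
|     coffee tree|
|        pharmacy|
| universe number|
|   open sun oats|
|  fox oats tired|
|           young|

Derivation:
Line 1: ['yellow', 'bedroom'] (min_width=14, slack=2)
Line 2: ['pencil', 'my', 'wolf'] (min_width=14, slack=2)
Line 3: ['coffee', 'tree'] (min_width=11, slack=5)
Line 4: ['pharmacy'] (min_width=8, slack=8)
Line 5: ['universe', 'number'] (min_width=15, slack=1)
Line 6: ['open', 'sun', 'oats'] (min_width=13, slack=3)
Line 7: ['fox', 'oats', 'tired'] (min_width=14, slack=2)
Line 8: ['young'] (min_width=5, slack=11)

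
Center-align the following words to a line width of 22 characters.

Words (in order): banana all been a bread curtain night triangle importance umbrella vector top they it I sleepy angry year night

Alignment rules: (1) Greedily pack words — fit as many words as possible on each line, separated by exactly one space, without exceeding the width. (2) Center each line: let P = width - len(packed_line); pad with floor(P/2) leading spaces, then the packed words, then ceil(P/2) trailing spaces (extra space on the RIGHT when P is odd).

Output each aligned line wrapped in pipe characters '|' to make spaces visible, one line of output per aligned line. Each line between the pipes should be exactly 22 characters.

Line 1: ['banana', 'all', 'been', 'a'] (min_width=17, slack=5)
Line 2: ['bread', 'curtain', 'night'] (min_width=19, slack=3)
Line 3: ['triangle', 'importance'] (min_width=19, slack=3)
Line 4: ['umbrella', 'vector', 'top'] (min_width=19, slack=3)
Line 5: ['they', 'it', 'I', 'sleepy', 'angry'] (min_width=22, slack=0)
Line 6: ['year', 'night'] (min_width=10, slack=12)

Answer: |  banana all been a   |
| bread curtain night  |
| triangle importance  |
| umbrella vector top  |
|they it I sleepy angry|
|      year night      |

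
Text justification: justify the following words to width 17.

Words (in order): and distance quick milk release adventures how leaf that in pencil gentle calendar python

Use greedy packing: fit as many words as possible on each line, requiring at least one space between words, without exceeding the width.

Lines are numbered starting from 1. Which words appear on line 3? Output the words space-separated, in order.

Answer: release

Derivation:
Line 1: ['and', 'distance'] (min_width=12, slack=5)
Line 2: ['quick', 'milk'] (min_width=10, slack=7)
Line 3: ['release'] (min_width=7, slack=10)
Line 4: ['adventures', 'how'] (min_width=14, slack=3)
Line 5: ['leaf', 'that', 'in'] (min_width=12, slack=5)
Line 6: ['pencil', 'gentle'] (min_width=13, slack=4)
Line 7: ['calendar', 'python'] (min_width=15, slack=2)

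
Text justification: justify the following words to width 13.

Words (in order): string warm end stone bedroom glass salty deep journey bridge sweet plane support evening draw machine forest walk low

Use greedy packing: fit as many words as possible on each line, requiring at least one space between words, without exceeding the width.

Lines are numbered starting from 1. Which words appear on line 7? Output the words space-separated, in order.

Answer: plane support

Derivation:
Line 1: ['string', 'warm'] (min_width=11, slack=2)
Line 2: ['end', 'stone'] (min_width=9, slack=4)
Line 3: ['bedroom', 'glass'] (min_width=13, slack=0)
Line 4: ['salty', 'deep'] (min_width=10, slack=3)
Line 5: ['journey'] (min_width=7, slack=6)
Line 6: ['bridge', 'sweet'] (min_width=12, slack=1)
Line 7: ['plane', 'support'] (min_width=13, slack=0)
Line 8: ['evening', 'draw'] (min_width=12, slack=1)
Line 9: ['machine'] (min_width=7, slack=6)
Line 10: ['forest', 'walk'] (min_width=11, slack=2)
Line 11: ['low'] (min_width=3, slack=10)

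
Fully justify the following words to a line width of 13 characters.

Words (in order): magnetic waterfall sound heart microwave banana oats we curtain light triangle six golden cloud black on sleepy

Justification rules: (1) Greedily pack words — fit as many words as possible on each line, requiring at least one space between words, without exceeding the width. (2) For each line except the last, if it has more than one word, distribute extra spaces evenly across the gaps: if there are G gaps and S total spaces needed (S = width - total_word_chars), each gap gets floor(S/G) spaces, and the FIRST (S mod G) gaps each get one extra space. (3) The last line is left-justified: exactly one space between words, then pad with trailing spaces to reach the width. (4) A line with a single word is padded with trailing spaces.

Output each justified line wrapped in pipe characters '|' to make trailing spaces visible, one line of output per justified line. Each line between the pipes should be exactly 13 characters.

Answer: |magnetic     |
|waterfall    |
|sound   heart|
|microwave    |
|banana   oats|
|we    curtain|
|light        |
|triangle  six|
|golden  cloud|
|black      on|
|sleepy       |

Derivation:
Line 1: ['magnetic'] (min_width=8, slack=5)
Line 2: ['waterfall'] (min_width=9, slack=4)
Line 3: ['sound', 'heart'] (min_width=11, slack=2)
Line 4: ['microwave'] (min_width=9, slack=4)
Line 5: ['banana', 'oats'] (min_width=11, slack=2)
Line 6: ['we', 'curtain'] (min_width=10, slack=3)
Line 7: ['light'] (min_width=5, slack=8)
Line 8: ['triangle', 'six'] (min_width=12, slack=1)
Line 9: ['golden', 'cloud'] (min_width=12, slack=1)
Line 10: ['black', 'on'] (min_width=8, slack=5)
Line 11: ['sleepy'] (min_width=6, slack=7)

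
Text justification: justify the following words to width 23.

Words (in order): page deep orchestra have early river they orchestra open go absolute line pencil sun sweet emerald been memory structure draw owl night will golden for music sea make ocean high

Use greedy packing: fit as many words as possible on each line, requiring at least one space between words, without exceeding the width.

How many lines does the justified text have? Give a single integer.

Line 1: ['page', 'deep', 'orchestra'] (min_width=19, slack=4)
Line 2: ['have', 'early', 'river', 'they'] (min_width=21, slack=2)
Line 3: ['orchestra', 'open', 'go'] (min_width=17, slack=6)
Line 4: ['absolute', 'line', 'pencil'] (min_width=20, slack=3)
Line 5: ['sun', 'sweet', 'emerald', 'been'] (min_width=22, slack=1)
Line 6: ['memory', 'structure', 'draw'] (min_width=21, slack=2)
Line 7: ['owl', 'night', 'will', 'golden'] (min_width=21, slack=2)
Line 8: ['for', 'music', 'sea', 'make'] (min_width=18, slack=5)
Line 9: ['ocean', 'high'] (min_width=10, slack=13)
Total lines: 9

Answer: 9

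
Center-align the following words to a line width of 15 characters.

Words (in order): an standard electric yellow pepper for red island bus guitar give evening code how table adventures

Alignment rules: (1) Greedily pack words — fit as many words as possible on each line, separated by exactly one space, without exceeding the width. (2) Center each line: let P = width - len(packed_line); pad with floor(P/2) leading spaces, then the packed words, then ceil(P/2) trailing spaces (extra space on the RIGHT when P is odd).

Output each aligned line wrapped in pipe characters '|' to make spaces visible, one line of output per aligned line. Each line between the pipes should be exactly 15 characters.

Line 1: ['an', 'standard'] (min_width=11, slack=4)
Line 2: ['electric', 'yellow'] (min_width=15, slack=0)
Line 3: ['pepper', 'for', 'red'] (min_width=14, slack=1)
Line 4: ['island', 'bus'] (min_width=10, slack=5)
Line 5: ['guitar', 'give'] (min_width=11, slack=4)
Line 6: ['evening', 'code'] (min_width=12, slack=3)
Line 7: ['how', 'table'] (min_width=9, slack=6)
Line 8: ['adventures'] (min_width=10, slack=5)

Answer: |  an standard  |
|electric yellow|
|pepper for red |
|  island bus   |
|  guitar give  |
| evening code  |
|   how table   |
|  adventures   |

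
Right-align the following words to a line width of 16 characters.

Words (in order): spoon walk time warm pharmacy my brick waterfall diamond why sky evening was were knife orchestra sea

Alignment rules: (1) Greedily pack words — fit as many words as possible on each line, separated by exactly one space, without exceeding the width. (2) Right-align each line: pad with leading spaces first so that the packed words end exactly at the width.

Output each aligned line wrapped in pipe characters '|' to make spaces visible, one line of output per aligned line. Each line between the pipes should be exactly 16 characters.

Line 1: ['spoon', 'walk', 'time'] (min_width=15, slack=1)
Line 2: ['warm', 'pharmacy', 'my'] (min_width=16, slack=0)
Line 3: ['brick', 'waterfall'] (min_width=15, slack=1)
Line 4: ['diamond', 'why', 'sky'] (min_width=15, slack=1)
Line 5: ['evening', 'was', 'were'] (min_width=16, slack=0)
Line 6: ['knife', 'orchestra'] (min_width=15, slack=1)
Line 7: ['sea'] (min_width=3, slack=13)

Answer: | spoon walk time|
|warm pharmacy my|
| brick waterfall|
| diamond why sky|
|evening was were|
| knife orchestra|
|             sea|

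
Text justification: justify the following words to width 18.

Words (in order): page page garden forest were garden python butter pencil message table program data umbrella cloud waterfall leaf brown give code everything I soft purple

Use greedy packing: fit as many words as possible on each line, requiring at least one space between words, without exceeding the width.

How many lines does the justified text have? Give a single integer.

Line 1: ['page', 'page', 'garden'] (min_width=16, slack=2)
Line 2: ['forest', 'were', 'garden'] (min_width=18, slack=0)
Line 3: ['python', 'butter'] (min_width=13, slack=5)
Line 4: ['pencil', 'message'] (min_width=14, slack=4)
Line 5: ['table', 'program', 'data'] (min_width=18, slack=0)
Line 6: ['umbrella', 'cloud'] (min_width=14, slack=4)
Line 7: ['waterfall', 'leaf'] (min_width=14, slack=4)
Line 8: ['brown', 'give', 'code'] (min_width=15, slack=3)
Line 9: ['everything', 'I', 'soft'] (min_width=17, slack=1)
Line 10: ['purple'] (min_width=6, slack=12)
Total lines: 10

Answer: 10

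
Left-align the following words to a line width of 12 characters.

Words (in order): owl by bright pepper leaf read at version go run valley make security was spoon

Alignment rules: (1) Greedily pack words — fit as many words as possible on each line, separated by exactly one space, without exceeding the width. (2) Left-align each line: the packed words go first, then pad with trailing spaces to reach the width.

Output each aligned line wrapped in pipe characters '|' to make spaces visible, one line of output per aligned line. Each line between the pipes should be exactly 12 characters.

Line 1: ['owl', 'by'] (min_width=6, slack=6)
Line 2: ['bright'] (min_width=6, slack=6)
Line 3: ['pepper', 'leaf'] (min_width=11, slack=1)
Line 4: ['read', 'at'] (min_width=7, slack=5)
Line 5: ['version', 'go'] (min_width=10, slack=2)
Line 6: ['run', 'valley'] (min_width=10, slack=2)
Line 7: ['make'] (min_width=4, slack=8)
Line 8: ['security', 'was'] (min_width=12, slack=0)
Line 9: ['spoon'] (min_width=5, slack=7)

Answer: |owl by      |
|bright      |
|pepper leaf |
|read at     |
|version go  |
|run valley  |
|make        |
|security was|
|spoon       |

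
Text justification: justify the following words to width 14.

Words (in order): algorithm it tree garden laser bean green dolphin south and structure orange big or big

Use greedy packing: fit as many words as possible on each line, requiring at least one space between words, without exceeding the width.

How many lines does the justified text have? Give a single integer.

Line 1: ['algorithm', 'it'] (min_width=12, slack=2)
Line 2: ['tree', 'garden'] (min_width=11, slack=3)
Line 3: ['laser', 'bean'] (min_width=10, slack=4)
Line 4: ['green', 'dolphin'] (min_width=13, slack=1)
Line 5: ['south', 'and'] (min_width=9, slack=5)
Line 6: ['structure'] (min_width=9, slack=5)
Line 7: ['orange', 'big', 'or'] (min_width=13, slack=1)
Line 8: ['big'] (min_width=3, slack=11)
Total lines: 8

Answer: 8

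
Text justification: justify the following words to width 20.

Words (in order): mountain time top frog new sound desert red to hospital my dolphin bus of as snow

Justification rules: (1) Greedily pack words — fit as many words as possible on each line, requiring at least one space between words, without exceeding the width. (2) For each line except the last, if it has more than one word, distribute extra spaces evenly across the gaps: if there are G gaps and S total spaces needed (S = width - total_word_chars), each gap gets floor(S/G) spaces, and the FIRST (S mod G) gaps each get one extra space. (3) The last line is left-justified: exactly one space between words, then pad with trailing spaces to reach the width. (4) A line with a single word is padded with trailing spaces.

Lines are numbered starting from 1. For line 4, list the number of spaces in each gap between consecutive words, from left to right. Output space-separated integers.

Line 1: ['mountain', 'time', 'top'] (min_width=17, slack=3)
Line 2: ['frog', 'new', 'sound'] (min_width=14, slack=6)
Line 3: ['desert', 'red', 'to'] (min_width=13, slack=7)
Line 4: ['hospital', 'my', 'dolphin'] (min_width=19, slack=1)
Line 5: ['bus', 'of', 'as', 'snow'] (min_width=14, slack=6)

Answer: 2 1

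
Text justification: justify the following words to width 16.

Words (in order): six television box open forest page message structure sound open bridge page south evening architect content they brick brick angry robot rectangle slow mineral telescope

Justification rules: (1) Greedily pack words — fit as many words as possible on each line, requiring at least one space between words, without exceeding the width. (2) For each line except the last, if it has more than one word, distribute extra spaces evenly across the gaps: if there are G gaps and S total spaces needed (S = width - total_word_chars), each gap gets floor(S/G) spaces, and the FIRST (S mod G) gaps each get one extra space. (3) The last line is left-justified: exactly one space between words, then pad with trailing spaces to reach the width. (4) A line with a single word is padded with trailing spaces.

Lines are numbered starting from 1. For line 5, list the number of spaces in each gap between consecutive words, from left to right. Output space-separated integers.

Line 1: ['six', 'television'] (min_width=14, slack=2)
Line 2: ['box', 'open', 'forest'] (min_width=15, slack=1)
Line 3: ['page', 'message'] (min_width=12, slack=4)
Line 4: ['structure', 'sound'] (min_width=15, slack=1)
Line 5: ['open', 'bridge', 'page'] (min_width=16, slack=0)
Line 6: ['south', 'evening'] (min_width=13, slack=3)
Line 7: ['architect'] (min_width=9, slack=7)
Line 8: ['content', 'they'] (min_width=12, slack=4)
Line 9: ['brick', 'brick'] (min_width=11, slack=5)
Line 10: ['angry', 'robot'] (min_width=11, slack=5)
Line 11: ['rectangle', 'slow'] (min_width=14, slack=2)
Line 12: ['mineral'] (min_width=7, slack=9)
Line 13: ['telescope'] (min_width=9, slack=7)

Answer: 1 1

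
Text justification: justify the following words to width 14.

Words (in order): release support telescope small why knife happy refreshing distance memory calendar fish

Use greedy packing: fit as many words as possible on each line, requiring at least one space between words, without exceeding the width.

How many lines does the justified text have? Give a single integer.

Answer: 9

Derivation:
Line 1: ['release'] (min_width=7, slack=7)
Line 2: ['support'] (min_width=7, slack=7)
Line 3: ['telescope'] (min_width=9, slack=5)
Line 4: ['small', 'why'] (min_width=9, slack=5)
Line 5: ['knife', 'happy'] (min_width=11, slack=3)
Line 6: ['refreshing'] (min_width=10, slack=4)
Line 7: ['distance'] (min_width=8, slack=6)
Line 8: ['memory'] (min_width=6, slack=8)
Line 9: ['calendar', 'fish'] (min_width=13, slack=1)
Total lines: 9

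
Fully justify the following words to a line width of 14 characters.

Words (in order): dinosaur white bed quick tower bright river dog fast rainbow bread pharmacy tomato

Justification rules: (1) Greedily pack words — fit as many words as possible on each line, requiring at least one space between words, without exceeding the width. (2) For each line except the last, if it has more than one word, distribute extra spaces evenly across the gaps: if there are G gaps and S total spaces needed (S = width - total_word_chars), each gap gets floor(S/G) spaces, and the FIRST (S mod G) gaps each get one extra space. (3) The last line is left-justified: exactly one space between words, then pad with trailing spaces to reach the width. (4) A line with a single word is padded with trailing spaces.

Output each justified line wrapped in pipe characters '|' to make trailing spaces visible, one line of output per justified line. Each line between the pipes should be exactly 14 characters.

Answer: |dinosaur white|
|bed      quick|
|tower   bright|
|river dog fast|
|rainbow  bread|
|pharmacy      |
|tomato        |

Derivation:
Line 1: ['dinosaur', 'white'] (min_width=14, slack=0)
Line 2: ['bed', 'quick'] (min_width=9, slack=5)
Line 3: ['tower', 'bright'] (min_width=12, slack=2)
Line 4: ['river', 'dog', 'fast'] (min_width=14, slack=0)
Line 5: ['rainbow', 'bread'] (min_width=13, slack=1)
Line 6: ['pharmacy'] (min_width=8, slack=6)
Line 7: ['tomato'] (min_width=6, slack=8)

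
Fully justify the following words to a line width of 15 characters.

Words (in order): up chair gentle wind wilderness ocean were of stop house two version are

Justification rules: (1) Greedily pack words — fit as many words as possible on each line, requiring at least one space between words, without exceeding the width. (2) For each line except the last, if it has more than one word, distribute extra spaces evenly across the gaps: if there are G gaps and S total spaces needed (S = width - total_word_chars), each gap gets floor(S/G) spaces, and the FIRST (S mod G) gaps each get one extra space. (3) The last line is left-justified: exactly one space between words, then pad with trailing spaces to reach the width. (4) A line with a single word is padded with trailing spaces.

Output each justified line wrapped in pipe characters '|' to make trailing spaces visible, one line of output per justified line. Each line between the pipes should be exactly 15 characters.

Line 1: ['up', 'chair', 'gentle'] (min_width=15, slack=0)
Line 2: ['wind', 'wilderness'] (min_width=15, slack=0)
Line 3: ['ocean', 'were', 'of'] (min_width=13, slack=2)
Line 4: ['stop', 'house', 'two'] (min_width=14, slack=1)
Line 5: ['version', 'are'] (min_width=11, slack=4)

Answer: |up chair gentle|
|wind wilderness|
|ocean  were  of|
|stop  house two|
|version are    |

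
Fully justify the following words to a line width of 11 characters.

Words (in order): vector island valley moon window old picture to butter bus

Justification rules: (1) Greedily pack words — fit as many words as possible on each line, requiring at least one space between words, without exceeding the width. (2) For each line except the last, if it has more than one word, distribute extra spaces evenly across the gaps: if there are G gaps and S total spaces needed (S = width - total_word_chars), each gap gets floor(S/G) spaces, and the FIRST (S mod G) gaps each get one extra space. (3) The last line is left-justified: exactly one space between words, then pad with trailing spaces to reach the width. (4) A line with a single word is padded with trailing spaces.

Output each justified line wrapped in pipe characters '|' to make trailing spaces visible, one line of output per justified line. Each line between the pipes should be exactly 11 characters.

Answer: |vector     |
|island     |
|valley moon|
|window  old|
|picture  to|
|butter bus |

Derivation:
Line 1: ['vector'] (min_width=6, slack=5)
Line 2: ['island'] (min_width=6, slack=5)
Line 3: ['valley', 'moon'] (min_width=11, slack=0)
Line 4: ['window', 'old'] (min_width=10, slack=1)
Line 5: ['picture', 'to'] (min_width=10, slack=1)
Line 6: ['butter', 'bus'] (min_width=10, slack=1)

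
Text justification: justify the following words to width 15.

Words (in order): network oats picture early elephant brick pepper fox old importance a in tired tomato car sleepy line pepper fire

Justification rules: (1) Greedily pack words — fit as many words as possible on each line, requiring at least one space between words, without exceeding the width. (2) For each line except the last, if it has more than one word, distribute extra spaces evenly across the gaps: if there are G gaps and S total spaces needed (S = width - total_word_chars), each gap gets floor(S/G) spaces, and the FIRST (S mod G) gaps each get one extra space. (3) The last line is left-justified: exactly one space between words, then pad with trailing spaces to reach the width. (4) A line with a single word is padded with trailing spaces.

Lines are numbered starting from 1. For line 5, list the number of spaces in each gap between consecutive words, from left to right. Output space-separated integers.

Answer: 1 1

Derivation:
Line 1: ['network', 'oats'] (min_width=12, slack=3)
Line 2: ['picture', 'early'] (min_width=13, slack=2)
Line 3: ['elephant', 'brick'] (min_width=14, slack=1)
Line 4: ['pepper', 'fox', 'old'] (min_width=14, slack=1)
Line 5: ['importance', 'a', 'in'] (min_width=15, slack=0)
Line 6: ['tired', 'tomato'] (min_width=12, slack=3)
Line 7: ['car', 'sleepy', 'line'] (min_width=15, slack=0)
Line 8: ['pepper', 'fire'] (min_width=11, slack=4)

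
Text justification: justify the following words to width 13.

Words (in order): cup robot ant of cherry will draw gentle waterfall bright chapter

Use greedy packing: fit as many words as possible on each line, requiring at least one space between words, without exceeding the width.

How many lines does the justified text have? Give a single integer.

Answer: 7

Derivation:
Line 1: ['cup', 'robot', 'ant'] (min_width=13, slack=0)
Line 2: ['of', 'cherry'] (min_width=9, slack=4)
Line 3: ['will', 'draw'] (min_width=9, slack=4)
Line 4: ['gentle'] (min_width=6, slack=7)
Line 5: ['waterfall'] (min_width=9, slack=4)
Line 6: ['bright'] (min_width=6, slack=7)
Line 7: ['chapter'] (min_width=7, slack=6)
Total lines: 7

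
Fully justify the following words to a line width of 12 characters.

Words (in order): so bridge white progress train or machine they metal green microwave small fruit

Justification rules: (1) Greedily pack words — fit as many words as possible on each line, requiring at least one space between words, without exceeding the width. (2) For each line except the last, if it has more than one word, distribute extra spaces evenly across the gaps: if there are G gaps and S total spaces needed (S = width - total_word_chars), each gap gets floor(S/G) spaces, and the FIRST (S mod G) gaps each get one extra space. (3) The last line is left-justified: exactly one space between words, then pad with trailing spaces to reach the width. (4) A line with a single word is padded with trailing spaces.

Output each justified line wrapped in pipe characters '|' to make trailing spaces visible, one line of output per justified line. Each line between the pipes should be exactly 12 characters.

Answer: |so    bridge|
|white       |
|progress    |
|train     or|
|machine they|
|metal  green|
|microwave   |
|small fruit |

Derivation:
Line 1: ['so', 'bridge'] (min_width=9, slack=3)
Line 2: ['white'] (min_width=5, slack=7)
Line 3: ['progress'] (min_width=8, slack=4)
Line 4: ['train', 'or'] (min_width=8, slack=4)
Line 5: ['machine', 'they'] (min_width=12, slack=0)
Line 6: ['metal', 'green'] (min_width=11, slack=1)
Line 7: ['microwave'] (min_width=9, slack=3)
Line 8: ['small', 'fruit'] (min_width=11, slack=1)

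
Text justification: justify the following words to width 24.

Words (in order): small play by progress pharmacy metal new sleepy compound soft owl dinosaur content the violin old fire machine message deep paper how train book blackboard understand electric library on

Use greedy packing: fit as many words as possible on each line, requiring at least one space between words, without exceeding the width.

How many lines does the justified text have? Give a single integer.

Answer: 9

Derivation:
Line 1: ['small', 'play', 'by', 'progress'] (min_width=22, slack=2)
Line 2: ['pharmacy', 'metal', 'new'] (min_width=18, slack=6)
Line 3: ['sleepy', 'compound', 'soft', 'owl'] (min_width=24, slack=0)
Line 4: ['dinosaur', 'content', 'the'] (min_width=20, slack=4)
Line 5: ['violin', 'old', 'fire', 'machine'] (min_width=23, slack=1)
Line 6: ['message', 'deep', 'paper', 'how'] (min_width=22, slack=2)
Line 7: ['train', 'book', 'blackboard'] (min_width=21, slack=3)
Line 8: ['understand', 'electric'] (min_width=19, slack=5)
Line 9: ['library', 'on'] (min_width=10, slack=14)
Total lines: 9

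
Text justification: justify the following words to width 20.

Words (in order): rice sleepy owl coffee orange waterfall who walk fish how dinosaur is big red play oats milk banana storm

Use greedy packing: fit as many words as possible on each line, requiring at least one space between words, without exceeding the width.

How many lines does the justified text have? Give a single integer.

Answer: 6

Derivation:
Line 1: ['rice', 'sleepy', 'owl'] (min_width=15, slack=5)
Line 2: ['coffee', 'orange'] (min_width=13, slack=7)
Line 3: ['waterfall', 'who', 'walk'] (min_width=18, slack=2)
Line 4: ['fish', 'how', 'dinosaur', 'is'] (min_width=20, slack=0)
Line 5: ['big', 'red', 'play', 'oats'] (min_width=17, slack=3)
Line 6: ['milk', 'banana', 'storm'] (min_width=17, slack=3)
Total lines: 6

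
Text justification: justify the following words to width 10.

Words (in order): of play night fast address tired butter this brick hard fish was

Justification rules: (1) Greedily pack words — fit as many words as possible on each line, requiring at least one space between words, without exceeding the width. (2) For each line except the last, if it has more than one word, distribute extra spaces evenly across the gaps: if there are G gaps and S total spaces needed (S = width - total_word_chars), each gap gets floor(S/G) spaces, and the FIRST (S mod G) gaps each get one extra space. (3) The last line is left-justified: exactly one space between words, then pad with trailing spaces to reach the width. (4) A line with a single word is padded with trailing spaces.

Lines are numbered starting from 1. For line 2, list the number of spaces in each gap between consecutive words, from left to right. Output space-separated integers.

Line 1: ['of', 'play'] (min_width=7, slack=3)
Line 2: ['night', 'fast'] (min_width=10, slack=0)
Line 3: ['address'] (min_width=7, slack=3)
Line 4: ['tired'] (min_width=5, slack=5)
Line 5: ['butter'] (min_width=6, slack=4)
Line 6: ['this', 'brick'] (min_width=10, slack=0)
Line 7: ['hard', 'fish'] (min_width=9, slack=1)
Line 8: ['was'] (min_width=3, slack=7)

Answer: 1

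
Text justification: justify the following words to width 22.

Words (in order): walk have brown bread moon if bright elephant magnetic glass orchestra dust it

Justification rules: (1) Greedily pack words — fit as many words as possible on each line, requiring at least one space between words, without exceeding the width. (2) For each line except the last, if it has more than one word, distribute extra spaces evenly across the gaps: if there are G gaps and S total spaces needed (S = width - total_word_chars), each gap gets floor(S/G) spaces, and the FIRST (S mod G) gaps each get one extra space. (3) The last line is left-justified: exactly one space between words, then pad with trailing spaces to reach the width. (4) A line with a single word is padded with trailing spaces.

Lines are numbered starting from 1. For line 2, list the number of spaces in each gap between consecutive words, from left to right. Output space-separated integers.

Line 1: ['walk', 'have', 'brown', 'bread'] (min_width=21, slack=1)
Line 2: ['moon', 'if', 'bright'] (min_width=14, slack=8)
Line 3: ['elephant', 'magnetic'] (min_width=17, slack=5)
Line 4: ['glass', 'orchestra', 'dust'] (min_width=20, slack=2)
Line 5: ['it'] (min_width=2, slack=20)

Answer: 5 5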